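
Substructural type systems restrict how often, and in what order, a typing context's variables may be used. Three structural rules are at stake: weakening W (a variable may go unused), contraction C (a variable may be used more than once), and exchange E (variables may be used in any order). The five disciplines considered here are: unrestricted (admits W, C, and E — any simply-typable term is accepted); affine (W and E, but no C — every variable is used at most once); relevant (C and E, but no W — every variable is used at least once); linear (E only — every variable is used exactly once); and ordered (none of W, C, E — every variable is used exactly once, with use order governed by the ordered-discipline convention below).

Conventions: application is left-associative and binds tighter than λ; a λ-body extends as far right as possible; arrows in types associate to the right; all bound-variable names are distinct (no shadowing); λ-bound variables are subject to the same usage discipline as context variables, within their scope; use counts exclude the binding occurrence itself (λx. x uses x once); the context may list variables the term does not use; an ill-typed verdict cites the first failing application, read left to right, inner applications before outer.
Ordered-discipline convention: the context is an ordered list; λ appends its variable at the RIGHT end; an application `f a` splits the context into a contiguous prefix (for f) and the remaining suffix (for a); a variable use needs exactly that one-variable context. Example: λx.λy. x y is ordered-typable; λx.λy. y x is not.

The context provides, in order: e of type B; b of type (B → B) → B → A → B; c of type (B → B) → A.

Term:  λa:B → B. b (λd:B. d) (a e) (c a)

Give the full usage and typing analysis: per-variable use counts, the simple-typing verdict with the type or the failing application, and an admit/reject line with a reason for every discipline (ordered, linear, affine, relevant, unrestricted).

usage: e: 1×, b: 1×, c: 1×, a [bound]: 2×, d [bound]: 1×
use order (left to right): b, d, a, e, c, a
typing: well-typed at (B → B) → B
ordered: ✗, uses contraction: a ×2
linear: ✗, uses contraction: a ×2
affine: ✗, uses contraction: a ×2
relevant: ✓, none of e, b, c, a, d goes unused
unrestricted: ✓, simply typable at (B → B) → B; W, C, E all held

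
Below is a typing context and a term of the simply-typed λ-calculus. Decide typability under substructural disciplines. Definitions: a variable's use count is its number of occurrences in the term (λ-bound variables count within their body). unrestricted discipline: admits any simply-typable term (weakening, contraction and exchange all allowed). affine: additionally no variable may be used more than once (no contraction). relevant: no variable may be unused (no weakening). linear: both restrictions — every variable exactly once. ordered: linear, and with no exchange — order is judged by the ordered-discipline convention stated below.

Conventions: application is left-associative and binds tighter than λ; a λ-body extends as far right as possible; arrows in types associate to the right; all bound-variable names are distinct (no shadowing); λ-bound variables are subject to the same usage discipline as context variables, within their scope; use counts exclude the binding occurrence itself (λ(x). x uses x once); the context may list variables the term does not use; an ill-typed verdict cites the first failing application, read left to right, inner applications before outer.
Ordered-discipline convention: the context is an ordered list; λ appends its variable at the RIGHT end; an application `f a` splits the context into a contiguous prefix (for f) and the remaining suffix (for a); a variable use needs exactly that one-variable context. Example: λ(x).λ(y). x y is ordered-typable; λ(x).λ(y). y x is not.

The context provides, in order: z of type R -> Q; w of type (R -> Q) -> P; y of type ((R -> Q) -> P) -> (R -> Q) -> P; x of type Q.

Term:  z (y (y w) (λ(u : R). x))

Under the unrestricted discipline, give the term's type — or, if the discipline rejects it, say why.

not well-typed under unrestricted — fails simple typing
variable uses: z ×1, w ×1, y ×2, x ×1, u (λ-bound) ×0
left-to-right use order: z, y, y, w, x
typing: ill-typed: an application expects R but receives P
across the five disciplines: ordered ✗; linear ✗; affine ✗; relevant ✗; unrestricted ✗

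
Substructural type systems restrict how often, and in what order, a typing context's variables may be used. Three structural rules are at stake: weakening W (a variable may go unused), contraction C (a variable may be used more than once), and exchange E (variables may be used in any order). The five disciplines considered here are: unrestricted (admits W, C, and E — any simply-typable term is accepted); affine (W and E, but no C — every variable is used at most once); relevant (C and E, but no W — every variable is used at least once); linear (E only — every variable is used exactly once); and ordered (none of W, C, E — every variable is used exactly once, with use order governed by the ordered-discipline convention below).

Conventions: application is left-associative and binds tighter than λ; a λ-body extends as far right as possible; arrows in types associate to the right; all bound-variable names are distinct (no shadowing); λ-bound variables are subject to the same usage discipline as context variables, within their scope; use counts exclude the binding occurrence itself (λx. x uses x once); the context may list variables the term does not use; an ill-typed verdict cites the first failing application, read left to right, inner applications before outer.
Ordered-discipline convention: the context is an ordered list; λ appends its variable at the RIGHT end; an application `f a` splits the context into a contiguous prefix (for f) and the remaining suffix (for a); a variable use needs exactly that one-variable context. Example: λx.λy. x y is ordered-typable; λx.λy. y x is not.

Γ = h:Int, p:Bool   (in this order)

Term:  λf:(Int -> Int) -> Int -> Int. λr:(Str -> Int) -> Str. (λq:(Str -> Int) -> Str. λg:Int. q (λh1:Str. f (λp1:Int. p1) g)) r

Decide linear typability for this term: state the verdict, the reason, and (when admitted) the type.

no — h, p, h1 never used (weakening)
use counts: h: 0; p: 0; f (bound): 1; r (bound): 1; q (bound): 1; g (bound): 1; h1 (bound): 0; p1 (bound): 1
uses in reading order: q, f, p1, g, r
typing: well-typed at ((Int -> Int) -> Int -> Int) -> ((Str -> Int) -> Str) -> Int -> Str
summary: ordered ✗; linear ✗; affine ✓; relevant ✗; unrestricted ✓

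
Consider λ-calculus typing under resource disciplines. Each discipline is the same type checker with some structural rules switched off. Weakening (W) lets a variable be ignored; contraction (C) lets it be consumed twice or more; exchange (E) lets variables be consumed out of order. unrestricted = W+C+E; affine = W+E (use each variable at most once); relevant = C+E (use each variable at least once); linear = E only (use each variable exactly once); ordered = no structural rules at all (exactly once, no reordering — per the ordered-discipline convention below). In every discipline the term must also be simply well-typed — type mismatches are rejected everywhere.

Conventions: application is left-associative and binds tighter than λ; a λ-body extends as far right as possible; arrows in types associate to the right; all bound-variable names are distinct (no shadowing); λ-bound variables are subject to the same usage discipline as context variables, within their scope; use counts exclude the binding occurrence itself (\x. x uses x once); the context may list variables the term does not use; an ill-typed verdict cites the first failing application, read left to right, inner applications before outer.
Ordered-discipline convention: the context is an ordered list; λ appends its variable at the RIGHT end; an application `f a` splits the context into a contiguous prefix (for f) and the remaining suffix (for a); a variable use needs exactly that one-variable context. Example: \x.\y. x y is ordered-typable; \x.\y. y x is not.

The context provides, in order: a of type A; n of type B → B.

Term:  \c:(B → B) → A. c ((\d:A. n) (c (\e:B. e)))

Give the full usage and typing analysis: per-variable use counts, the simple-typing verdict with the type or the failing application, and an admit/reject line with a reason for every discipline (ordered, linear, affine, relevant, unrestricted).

variable uses: a=0, n=1, c (λ-bound)=2, d (λ-bound)=0, e (λ-bound)=1
order of uses: c, n, c, e
typing: well-typed at ((B → B) → A) → A
ordered ✗ (c ×2 used more than once (contraction); needs weakening: a, d unused)
linear ✗ (c ×2 used more than once (contraction); needs weakening: a, d unused)
affine ✗ (c ×2 used more than once (contraction))
relevant ✗ (needs weakening: a, d unused)
unrestricted ✓ (type-checks (((B → B) → A) → A) and nothing is barred)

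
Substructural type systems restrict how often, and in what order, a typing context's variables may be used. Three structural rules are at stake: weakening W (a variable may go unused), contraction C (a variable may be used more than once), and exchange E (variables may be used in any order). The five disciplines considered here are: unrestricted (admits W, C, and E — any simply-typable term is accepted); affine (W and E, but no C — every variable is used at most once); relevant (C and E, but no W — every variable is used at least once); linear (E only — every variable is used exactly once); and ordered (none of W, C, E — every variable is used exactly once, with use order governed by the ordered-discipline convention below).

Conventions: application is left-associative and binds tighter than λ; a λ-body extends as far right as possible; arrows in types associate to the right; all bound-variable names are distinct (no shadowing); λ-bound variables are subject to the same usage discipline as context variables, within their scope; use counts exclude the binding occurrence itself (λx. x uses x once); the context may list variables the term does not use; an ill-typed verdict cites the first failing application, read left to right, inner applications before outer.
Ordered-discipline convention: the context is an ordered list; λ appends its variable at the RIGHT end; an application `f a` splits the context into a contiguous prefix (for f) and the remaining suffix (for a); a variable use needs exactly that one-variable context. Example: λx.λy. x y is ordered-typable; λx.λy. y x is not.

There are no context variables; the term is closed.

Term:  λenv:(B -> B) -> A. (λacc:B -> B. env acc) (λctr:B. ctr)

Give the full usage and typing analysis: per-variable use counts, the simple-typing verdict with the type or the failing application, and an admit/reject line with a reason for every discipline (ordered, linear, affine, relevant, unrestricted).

use counts: env [bound] ×1; acc [bound] ×1; ctr [bound] ×1
left-to-right use order: env, acc, ctr
typing: ✓ — ((B -> B) -> A) -> A
ordered ✓ (single-use (env, acc, ctr), ordered derivation ok)
linear ✓ (single use per variable (env, acc, ctr))
affine ✓ (none of env, acc, ctr used more than once)
relevant ✓ (env, acc, ctr: all used, weakening unneeded)
unrestricted ✓ (typability at ((B -> B) -> A) -> A is all that's needed)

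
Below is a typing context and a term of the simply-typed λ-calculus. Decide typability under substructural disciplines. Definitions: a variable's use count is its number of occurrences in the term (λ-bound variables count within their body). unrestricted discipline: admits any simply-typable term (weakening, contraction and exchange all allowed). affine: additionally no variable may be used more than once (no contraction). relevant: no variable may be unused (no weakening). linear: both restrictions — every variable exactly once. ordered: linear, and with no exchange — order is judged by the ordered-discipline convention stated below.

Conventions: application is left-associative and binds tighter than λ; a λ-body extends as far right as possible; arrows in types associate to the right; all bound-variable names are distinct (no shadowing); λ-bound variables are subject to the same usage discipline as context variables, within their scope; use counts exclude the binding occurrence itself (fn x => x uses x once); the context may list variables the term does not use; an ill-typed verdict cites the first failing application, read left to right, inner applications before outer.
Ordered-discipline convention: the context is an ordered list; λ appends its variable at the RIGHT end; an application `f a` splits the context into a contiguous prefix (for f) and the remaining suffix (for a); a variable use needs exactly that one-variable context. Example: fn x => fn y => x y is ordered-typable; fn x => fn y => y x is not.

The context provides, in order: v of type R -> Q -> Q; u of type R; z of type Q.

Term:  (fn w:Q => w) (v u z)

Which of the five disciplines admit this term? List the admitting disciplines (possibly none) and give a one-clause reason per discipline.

admitted in: ordered, linear, affine, relevant, unrestricted
usage: v ×1; u ×1; z ×1; w [bound] ×1
uses in reading order: w, v, u, z
typing: well-typed — term : Q
ordered: ✓ — v, u, z, w: once each, no exchange needed
linear: ✓ — v, u, z, w: one use apiece
affine: ✓ — at most one use each (v, u, z, w)
relevant: ✓ — none of v, u, z, w goes unused
unrestricted: ✓ — simply typable at Q; W, C, E all held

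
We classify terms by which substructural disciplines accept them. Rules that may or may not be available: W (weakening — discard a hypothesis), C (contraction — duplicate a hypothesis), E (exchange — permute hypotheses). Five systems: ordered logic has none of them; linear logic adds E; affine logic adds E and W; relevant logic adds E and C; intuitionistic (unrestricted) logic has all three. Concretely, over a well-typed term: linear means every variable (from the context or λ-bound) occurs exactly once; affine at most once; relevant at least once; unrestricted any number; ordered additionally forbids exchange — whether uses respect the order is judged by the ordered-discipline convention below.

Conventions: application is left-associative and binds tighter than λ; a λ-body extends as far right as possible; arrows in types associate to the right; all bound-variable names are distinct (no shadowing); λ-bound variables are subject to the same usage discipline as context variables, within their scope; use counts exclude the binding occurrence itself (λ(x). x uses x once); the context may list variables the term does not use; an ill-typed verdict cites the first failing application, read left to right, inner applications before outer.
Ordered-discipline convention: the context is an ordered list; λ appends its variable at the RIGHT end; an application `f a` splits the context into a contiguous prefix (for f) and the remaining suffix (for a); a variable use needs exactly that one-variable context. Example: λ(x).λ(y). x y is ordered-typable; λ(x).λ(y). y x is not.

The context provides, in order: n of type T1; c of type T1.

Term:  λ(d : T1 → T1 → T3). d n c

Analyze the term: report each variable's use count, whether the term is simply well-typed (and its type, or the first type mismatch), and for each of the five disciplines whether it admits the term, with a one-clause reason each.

counts: n=1; c=1; d [bound]=1
left-to-right use order: d, n, c
typing: well-typed — term : (T1 → T1 → T3) → T3
ordered: ✗, needs exchange: uses follow d, n, c
linear: ✓, each of n, c, d used exactly once
affine: ✓, none of n, c, d used more than once
relevant: ✓, none of n, c, d goes unused
unrestricted: ✓, typability at (T1 → T1 → T3) → T3 is all that's needed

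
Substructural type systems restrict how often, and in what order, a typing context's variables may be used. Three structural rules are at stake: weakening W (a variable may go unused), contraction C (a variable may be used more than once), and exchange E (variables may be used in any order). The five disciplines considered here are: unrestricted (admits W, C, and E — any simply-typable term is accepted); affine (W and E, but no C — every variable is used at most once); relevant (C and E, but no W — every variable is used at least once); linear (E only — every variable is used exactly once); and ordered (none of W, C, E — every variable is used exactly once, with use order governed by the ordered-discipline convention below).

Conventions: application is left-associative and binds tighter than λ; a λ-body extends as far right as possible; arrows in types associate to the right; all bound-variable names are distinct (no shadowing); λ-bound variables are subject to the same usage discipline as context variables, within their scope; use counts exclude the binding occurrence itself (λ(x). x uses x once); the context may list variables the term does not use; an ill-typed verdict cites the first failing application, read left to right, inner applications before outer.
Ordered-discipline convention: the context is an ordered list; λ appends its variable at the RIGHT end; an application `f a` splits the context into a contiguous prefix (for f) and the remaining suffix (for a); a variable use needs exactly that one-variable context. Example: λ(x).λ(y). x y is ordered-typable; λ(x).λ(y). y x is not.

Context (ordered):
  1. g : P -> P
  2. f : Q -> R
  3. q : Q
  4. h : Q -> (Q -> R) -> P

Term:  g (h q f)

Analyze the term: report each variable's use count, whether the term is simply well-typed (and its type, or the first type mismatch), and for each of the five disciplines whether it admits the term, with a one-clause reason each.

variable uses: g=1, f=1, q=1, h=1
order of uses: g, h, q, f
typing: well-typed at P
ordered ✗ (no ordered split (uses run g, h, q, f))
linear ✓ (each of g, f, q, h used exactly once)
affine ✓ (at most one use each (g, f, q, h))
relevant ✓ (every one of g, f, q, h appears)
unrestricted ✓ (type-checks (P) and nothing is barred)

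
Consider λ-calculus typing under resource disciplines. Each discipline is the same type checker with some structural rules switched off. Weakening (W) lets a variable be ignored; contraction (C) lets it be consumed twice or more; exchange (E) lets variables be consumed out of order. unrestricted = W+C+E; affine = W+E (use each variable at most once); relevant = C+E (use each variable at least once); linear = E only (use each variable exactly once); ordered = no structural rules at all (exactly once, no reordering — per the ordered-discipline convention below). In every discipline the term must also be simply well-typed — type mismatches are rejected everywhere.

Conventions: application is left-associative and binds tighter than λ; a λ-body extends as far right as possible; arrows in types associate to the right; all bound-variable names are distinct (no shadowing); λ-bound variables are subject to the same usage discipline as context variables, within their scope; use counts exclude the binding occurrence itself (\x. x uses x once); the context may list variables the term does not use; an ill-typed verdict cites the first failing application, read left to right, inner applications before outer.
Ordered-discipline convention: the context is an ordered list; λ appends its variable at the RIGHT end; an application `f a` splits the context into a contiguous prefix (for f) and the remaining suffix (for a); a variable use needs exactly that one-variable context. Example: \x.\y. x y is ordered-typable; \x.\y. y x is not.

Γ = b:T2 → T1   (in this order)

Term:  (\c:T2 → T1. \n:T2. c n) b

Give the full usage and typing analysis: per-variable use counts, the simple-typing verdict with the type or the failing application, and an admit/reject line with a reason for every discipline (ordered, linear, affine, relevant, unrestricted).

use counts: b: 1; c [bound]: 1; n [bound]: 1
left-to-right use order: c, n, b
typing: well-typed at T2 → T1
ordered: ✓ — b, c, n: once each, no exchange needed
linear: ✓ — each of b, c, n used exactly once
affine: ✓ — none of b, c, n used more than once
relevant: ✓ — at least one use each (b, c, n)
unrestricted: ✓ — type-checks (T2 → T1) and nothing is barred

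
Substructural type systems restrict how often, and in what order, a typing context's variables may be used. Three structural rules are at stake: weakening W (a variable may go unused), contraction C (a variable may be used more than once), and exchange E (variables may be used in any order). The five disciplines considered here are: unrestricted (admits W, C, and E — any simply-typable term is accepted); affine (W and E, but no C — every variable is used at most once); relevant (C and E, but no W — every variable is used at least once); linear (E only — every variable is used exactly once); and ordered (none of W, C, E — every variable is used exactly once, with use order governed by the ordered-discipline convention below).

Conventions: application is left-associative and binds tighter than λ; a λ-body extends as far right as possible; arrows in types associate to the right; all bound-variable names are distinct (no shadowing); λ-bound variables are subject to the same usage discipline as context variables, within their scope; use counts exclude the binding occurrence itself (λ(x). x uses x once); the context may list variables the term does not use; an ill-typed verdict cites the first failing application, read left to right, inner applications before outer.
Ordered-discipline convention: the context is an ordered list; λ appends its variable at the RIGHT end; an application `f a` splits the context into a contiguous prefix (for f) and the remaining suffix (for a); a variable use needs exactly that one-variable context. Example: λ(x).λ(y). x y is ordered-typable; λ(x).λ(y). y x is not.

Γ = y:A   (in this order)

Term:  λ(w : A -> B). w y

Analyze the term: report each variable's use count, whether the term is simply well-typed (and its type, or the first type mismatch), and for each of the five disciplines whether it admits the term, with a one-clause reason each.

variable uses: y: 1×; w [bound]: 1×
order of uses: w, y
typing: ✓ — (A -> B) -> B
ordered ✗ (no contiguous prefix/suffix split fits w, y)
linear ✓ (y, w: one use apiece)
affine ✓ (at most one use each (y, w))
relevant ✓ (none of y, w goes unused)
unrestricted ✓ (type-checks ((A -> B) -> B) and nothing is barred)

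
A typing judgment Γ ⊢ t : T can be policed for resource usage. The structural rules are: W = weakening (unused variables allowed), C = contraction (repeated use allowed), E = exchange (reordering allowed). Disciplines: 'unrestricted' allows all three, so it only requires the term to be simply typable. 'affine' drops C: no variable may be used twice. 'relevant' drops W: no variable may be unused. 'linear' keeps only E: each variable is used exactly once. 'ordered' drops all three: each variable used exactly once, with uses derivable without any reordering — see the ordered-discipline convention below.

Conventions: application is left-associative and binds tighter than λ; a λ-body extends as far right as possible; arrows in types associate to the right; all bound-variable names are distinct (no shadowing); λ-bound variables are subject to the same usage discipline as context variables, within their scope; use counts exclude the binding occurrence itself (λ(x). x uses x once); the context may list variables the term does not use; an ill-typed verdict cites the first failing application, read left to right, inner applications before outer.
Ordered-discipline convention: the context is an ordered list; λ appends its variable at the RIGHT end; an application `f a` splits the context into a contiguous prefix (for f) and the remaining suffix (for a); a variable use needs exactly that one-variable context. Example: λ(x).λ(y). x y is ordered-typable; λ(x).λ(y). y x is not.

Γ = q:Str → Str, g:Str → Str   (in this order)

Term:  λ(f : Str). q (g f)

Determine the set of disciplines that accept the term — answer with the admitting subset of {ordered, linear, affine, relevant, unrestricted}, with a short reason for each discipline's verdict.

admitting disciplines: ordered, linear, affine, relevant, unrestricted
usage: q: 1; g: 1; f [bound]: 1
order of uses: q, g, f
typing: well-typed at Str → Str
ordered: ✓, q, g, f once each; derivable with no W/C/E
linear: ✓, exactly-once usage across q, g, f
affine: ✓, none of q, g, f used more than once
relevant: ✓, none of q, g, f goes unused
unrestricted: ✓, simply typable at Str → Str; W, C, E all held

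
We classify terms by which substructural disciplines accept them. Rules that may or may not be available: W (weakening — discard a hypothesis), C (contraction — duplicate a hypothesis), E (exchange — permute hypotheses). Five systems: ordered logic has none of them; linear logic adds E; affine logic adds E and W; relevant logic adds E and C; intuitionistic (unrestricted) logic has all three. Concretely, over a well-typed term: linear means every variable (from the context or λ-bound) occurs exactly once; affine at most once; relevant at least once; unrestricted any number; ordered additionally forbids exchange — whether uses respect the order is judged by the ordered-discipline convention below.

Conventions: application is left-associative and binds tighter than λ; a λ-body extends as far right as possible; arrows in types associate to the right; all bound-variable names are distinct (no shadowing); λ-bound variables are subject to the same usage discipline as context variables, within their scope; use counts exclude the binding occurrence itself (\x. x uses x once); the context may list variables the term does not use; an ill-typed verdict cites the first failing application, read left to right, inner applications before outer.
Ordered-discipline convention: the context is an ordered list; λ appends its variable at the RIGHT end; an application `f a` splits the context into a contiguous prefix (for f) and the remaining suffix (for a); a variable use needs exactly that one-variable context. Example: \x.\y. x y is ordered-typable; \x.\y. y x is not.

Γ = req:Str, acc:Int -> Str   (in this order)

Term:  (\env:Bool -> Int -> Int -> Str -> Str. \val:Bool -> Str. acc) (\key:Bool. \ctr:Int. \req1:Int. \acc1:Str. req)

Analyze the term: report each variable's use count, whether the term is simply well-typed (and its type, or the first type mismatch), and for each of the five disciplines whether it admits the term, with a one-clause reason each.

counts: req: 1; acc: 1; env (λ-bound): 0; val (λ-bound): 0; key (λ-bound): 0; ctr (λ-bound): 0; req1 (λ-bound): 0; acc1 (λ-bound): 0
order of uses: acc, req
typing: well-typed at (Bool -> Str) -> Int -> Str
ordered: ✗ — env, val, key, ctr, req1, acc1 never used (weakening)
linear: ✗ — env, val, key, ctr, req1, acc1 never used (weakening)
affine: ✓ — req, acc, env, val, key, ctr, req1, acc1: no repeats, contraction unneeded
relevant: ✗ — env, val, key, ctr, req1, acc1 never used (weakening)
unrestricted: ✓ — well-typed at (Bool -> Str) -> Int -> Str; no restrictions here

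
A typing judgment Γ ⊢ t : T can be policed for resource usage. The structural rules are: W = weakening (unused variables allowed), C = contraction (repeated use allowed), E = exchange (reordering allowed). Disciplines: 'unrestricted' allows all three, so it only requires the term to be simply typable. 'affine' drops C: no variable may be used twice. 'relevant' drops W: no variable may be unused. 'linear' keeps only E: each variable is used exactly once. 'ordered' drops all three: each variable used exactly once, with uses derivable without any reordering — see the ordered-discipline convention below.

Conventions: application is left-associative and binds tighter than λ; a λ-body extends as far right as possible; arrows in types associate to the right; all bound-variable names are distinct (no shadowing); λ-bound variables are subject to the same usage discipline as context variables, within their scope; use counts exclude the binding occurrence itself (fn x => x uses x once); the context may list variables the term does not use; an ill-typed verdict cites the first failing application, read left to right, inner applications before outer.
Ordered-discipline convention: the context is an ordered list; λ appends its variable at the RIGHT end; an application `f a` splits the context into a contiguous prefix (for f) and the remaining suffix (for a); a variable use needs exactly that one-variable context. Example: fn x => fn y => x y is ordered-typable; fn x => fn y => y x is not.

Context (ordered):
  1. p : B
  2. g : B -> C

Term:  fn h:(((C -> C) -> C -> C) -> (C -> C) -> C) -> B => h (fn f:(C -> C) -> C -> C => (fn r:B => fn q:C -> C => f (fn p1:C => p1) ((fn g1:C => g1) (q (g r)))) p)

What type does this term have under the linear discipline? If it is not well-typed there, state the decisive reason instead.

term : ((((C -> C) -> C -> C) -> (C -> C) -> C) -> B) -> B
use counts: p: 1×; g: 1×; h [bound]: 1×; f [bound]: 1×; r [bound]: 1×; q [bound]: 1×; p1 [bound]: 1×; g1 [bound]: 1×
use order (left to right): h, f, p1, g1, q, g, r, p
typing: well-typed — term : ((((C -> C) -> C -> C) -> (C -> C) -> C) -> B) -> B
across the five disciplines: ordered ✗, linear ✓, affine ✓, relevant ✓, unrestricted ✓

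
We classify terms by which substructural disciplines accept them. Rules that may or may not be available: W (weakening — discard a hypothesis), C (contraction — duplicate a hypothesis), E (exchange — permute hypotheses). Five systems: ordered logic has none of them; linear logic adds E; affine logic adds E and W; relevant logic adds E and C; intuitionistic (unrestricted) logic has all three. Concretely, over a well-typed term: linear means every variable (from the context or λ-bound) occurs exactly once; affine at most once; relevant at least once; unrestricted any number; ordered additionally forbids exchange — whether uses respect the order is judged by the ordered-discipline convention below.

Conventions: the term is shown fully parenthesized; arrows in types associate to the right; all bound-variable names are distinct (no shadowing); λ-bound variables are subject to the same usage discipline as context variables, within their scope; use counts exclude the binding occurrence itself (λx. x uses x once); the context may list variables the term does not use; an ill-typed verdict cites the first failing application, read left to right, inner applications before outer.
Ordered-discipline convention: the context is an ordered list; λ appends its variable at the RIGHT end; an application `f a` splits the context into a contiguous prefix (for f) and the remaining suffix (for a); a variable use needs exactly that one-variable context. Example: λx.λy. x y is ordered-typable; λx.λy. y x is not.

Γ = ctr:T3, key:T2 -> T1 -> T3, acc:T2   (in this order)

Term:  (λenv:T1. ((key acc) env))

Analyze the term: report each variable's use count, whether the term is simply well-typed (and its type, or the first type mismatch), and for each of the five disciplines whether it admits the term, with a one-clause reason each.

counts: ctr: 0, key: 1, acc: 1, env (bound): 1
order of uses: key, acc, env
typing: the term checks, with type T1 -> T3
ordered: ✗, ctr never used (weakening)
linear: ✗, ctr never used (weakening)
affine: ✓, at most one use each (ctr, key, acc, env)
relevant: ✗, ctr never used (weakening)
unrestricted: ✓, simply typable at T1 -> T3; W, C, E all held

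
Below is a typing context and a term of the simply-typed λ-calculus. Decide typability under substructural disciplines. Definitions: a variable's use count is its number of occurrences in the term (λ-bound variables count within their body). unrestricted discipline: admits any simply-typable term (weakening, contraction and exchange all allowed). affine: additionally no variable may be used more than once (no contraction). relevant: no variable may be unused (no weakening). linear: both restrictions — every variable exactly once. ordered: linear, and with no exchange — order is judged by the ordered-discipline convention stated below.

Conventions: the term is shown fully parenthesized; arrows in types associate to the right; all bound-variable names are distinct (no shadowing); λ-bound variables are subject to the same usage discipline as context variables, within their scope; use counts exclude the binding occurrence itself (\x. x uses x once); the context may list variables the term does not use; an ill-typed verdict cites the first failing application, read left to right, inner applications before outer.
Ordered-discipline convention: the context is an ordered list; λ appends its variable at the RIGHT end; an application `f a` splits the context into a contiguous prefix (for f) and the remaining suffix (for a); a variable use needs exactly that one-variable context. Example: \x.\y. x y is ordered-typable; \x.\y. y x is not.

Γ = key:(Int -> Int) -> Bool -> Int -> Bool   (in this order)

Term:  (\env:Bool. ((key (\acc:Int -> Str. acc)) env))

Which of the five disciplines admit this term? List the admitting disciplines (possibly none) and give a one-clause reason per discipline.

accepted by: none
counts: key: 1; env (λ-bound): 1; acc (λ-bound): 1
order of uses: key, acc, env
typing: ill-typed: a function awaiting Int -> Int gets (Int -> Str) -> Int -> Str
ordered ✗ (not simply typable)
linear ✗ (fails simple typing)
affine ✗ (a type mismatch blocks all five)
relevant ✗ (the type mismatch rejects it)
unrestricted ✗ (not simply typable)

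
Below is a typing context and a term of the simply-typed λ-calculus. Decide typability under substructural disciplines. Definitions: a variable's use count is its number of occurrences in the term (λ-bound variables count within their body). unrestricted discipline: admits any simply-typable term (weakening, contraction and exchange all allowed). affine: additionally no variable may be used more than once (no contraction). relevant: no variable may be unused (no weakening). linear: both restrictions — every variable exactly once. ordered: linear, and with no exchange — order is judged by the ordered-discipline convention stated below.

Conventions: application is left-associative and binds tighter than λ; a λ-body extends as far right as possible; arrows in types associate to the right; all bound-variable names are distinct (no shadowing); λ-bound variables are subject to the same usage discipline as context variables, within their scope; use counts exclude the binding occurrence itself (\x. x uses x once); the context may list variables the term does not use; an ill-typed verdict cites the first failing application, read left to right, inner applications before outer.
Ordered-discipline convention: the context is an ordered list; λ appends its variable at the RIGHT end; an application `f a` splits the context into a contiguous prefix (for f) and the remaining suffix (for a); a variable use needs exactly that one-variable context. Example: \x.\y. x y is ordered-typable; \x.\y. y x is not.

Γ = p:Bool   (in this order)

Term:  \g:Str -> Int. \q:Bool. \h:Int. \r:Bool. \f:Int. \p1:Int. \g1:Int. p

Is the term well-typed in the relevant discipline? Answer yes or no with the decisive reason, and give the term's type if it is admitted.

no — unused: g, q, h, r, f, p1, g1 — weakening required
counts: p: 1, g (λ-bound): 0, q (λ-bound): 0, h (λ-bound): 0, r (λ-bound): 0, f (λ-bound): 0, p1 (λ-bound): 0, g1 (λ-bound): 0
order of uses: p
typing: ✓ — (Str -> Int) -> Bool -> Int -> Bool -> Int -> Int -> Int -> Bool
across the five disciplines: ordered ✗ | linear ✗ | affine ✓ | relevant ✗ | unrestricted ✓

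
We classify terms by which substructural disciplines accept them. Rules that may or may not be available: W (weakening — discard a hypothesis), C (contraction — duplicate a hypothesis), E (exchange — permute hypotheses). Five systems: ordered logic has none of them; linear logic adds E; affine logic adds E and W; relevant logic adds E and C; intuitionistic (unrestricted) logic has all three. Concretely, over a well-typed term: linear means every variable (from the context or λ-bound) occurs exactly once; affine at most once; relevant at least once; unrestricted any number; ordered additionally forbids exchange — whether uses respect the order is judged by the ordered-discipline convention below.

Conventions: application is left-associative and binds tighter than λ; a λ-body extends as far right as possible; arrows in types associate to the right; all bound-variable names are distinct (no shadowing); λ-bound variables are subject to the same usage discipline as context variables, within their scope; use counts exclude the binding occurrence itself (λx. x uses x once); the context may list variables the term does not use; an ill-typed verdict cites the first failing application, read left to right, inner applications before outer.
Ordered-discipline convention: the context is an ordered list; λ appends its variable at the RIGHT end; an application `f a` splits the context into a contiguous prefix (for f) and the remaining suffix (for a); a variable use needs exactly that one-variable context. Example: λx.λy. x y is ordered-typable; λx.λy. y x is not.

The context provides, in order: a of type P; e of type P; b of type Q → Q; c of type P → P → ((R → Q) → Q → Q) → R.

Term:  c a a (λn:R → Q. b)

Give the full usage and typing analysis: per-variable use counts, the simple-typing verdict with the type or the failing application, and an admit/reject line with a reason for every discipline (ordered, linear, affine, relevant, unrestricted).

usage: a: 2; e: 0; b: 1; c: 1; n (bound): 0
uses in reading order: c, a, a, b
typing: well-typed at R
ordered: ✗ — uses contraction: a ×2; needs weakening: e, n unused
linear: ✗ — uses contraction: a ×2; needs weakening: e, n unused
affine: ✗ — uses contraction: a ×2
relevant: ✗ — needs weakening: e, n unused
unrestricted: ✓ — simply typable at R; W, C, E all held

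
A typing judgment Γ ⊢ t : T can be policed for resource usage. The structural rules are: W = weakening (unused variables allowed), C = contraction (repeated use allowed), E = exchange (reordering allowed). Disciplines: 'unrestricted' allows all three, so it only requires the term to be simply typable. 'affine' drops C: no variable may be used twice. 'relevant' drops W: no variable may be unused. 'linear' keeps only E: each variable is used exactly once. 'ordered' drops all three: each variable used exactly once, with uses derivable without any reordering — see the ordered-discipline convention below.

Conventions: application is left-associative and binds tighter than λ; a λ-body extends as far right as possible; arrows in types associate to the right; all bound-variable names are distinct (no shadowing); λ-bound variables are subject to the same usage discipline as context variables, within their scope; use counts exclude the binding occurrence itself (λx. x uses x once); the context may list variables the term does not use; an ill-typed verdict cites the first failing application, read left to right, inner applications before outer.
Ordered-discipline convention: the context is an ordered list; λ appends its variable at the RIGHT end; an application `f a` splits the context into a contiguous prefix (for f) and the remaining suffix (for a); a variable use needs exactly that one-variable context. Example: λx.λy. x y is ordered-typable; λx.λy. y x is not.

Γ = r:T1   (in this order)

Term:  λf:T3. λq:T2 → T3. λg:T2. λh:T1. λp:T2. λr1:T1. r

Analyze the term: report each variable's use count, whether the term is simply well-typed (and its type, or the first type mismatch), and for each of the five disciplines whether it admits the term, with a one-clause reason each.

variable uses: r=1; f (bound)=0; q (bound)=0; g (bound)=0; h (bound)=0; p (bound)=0; r1 (bound)=0
order of uses: r
typing: ✓ — T3 → (T2 → T3) → T2 → T1 → T2 → T1 → T1
ordered ✗ (unused: f, q, g, h, p, r1 — weakening required)
linear ✗ (unused: f, q, g, h, p, r1 — weakening required)
affine ✓ (no duplicate uses among r, f, q, g, h, p, r1)
relevant ✗ (unused: f, q, g, h, p, r1 — weakening required)
unrestricted ✓ (simply typable at T3 → (T2 → T3) → T2 → T1 → T2 → T1 → T1; W, C, E all held)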